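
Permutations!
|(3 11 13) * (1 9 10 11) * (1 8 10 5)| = 15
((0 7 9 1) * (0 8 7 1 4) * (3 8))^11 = (0 7 1 9 3 4 8)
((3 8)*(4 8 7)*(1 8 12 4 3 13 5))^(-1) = (1 5 13 8)(3 7)(4 12)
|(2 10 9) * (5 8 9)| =5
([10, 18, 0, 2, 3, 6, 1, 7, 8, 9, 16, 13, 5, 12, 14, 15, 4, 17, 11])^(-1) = [2, 6, 3, 4, 16, 12, 5, 7, 8, 9, 0, 18, 13, 11, 14, 15, 10, 17, 1]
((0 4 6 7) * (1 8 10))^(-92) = (1 8 10)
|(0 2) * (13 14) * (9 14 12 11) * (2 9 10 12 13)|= 12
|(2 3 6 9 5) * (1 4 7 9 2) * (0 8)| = |(0 8)(1 4 7 9 5)(2 3 6)| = 30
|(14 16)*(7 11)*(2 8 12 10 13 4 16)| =8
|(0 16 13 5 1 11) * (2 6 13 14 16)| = 14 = |(0 2 6 13 5 1 11)(14 16)|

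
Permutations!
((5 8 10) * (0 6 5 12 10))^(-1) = ((0 6 5 8)(10 12))^(-1) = (0 8 5 6)(10 12)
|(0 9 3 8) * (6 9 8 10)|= 4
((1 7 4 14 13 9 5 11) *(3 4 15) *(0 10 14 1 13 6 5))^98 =(0 14 5 13)(1 3 7 4 15)(6 11 9 10) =((0 10 14 6 5 11 13 9)(1 7 15 3 4))^98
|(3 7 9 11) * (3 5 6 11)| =|(3 7 9)(5 6 11)| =3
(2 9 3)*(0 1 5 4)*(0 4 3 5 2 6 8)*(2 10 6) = (0 1 10 6 8)(2 9 5 3) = [1, 10, 9, 2, 4, 3, 8, 7, 0, 5, 6]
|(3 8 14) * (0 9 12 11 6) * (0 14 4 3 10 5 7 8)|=12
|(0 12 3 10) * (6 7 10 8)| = |(0 12 3 8 6 7 10)| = 7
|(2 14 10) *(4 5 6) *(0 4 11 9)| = 6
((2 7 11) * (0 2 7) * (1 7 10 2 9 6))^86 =(0 10 7 6)(1 9 2 11)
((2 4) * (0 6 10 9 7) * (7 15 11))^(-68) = (0 10 15 7 6 9 11) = ((0 6 10 9 15 11 7)(2 4))^(-68)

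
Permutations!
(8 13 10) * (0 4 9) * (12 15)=(0 4 9)(8 13 10)(12 15)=[4, 1, 2, 3, 9, 5, 6, 7, 13, 0, 8, 11, 15, 10, 14, 12]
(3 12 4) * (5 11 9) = (3 12 4)(5 11 9) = [0, 1, 2, 12, 3, 11, 6, 7, 8, 5, 10, 9, 4]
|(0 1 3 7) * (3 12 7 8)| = |(0 1 12 7)(3 8)| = 4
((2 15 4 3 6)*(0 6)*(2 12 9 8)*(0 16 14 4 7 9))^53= (0 12 6)(2 9 15 8 7)(3 16 14 4)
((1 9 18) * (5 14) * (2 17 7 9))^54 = (18)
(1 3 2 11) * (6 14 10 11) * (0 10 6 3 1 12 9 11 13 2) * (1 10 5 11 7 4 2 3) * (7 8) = (0 5 11 12 9 8 7 4 2 1 10 13 3)(6 14) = [5, 10, 1, 0, 2, 11, 14, 4, 7, 8, 13, 12, 9, 3, 6]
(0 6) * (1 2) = [6, 2, 1, 3, 4, 5, 0] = (0 6)(1 2)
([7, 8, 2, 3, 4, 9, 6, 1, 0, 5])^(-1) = (0 8 1 7)(5 9)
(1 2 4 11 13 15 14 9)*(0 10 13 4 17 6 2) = (0 10 13 15 14 9 1)(2 17 6)(4 11) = [10, 0, 17, 3, 11, 5, 2, 7, 8, 1, 13, 4, 12, 15, 9, 14, 16, 6]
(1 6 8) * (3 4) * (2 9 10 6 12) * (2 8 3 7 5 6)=(1 12 8)(2 9 10)(3 4 7 5 6)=[0, 12, 9, 4, 7, 6, 3, 5, 1, 10, 2, 11, 8]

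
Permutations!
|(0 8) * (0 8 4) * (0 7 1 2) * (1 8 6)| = 7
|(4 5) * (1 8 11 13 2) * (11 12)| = 6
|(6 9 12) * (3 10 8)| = 3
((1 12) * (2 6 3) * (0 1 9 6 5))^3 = (0 9 2 1 6 5 12 3)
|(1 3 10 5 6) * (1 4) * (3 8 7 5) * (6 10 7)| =|(1 8 6 4)(3 7 5 10)| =4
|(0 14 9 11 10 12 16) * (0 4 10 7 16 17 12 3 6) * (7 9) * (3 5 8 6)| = 18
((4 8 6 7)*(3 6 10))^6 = ((3 6 7 4 8 10))^6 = (10)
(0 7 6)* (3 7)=(0 3 7 6)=[3, 1, 2, 7, 4, 5, 0, 6]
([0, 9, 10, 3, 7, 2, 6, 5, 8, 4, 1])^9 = [0, 4, 1, 3, 5, 10, 6, 2, 8, 7, 9]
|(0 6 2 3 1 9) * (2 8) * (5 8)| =|(0 6 5 8 2 3 1 9)| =8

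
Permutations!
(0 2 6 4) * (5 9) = (0 2 6 4)(5 9) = [2, 1, 6, 3, 0, 9, 4, 7, 8, 5]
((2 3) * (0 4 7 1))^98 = (0 7)(1 4)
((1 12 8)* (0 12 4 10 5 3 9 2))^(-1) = (0 2 9 3 5 10 4 1 8 12)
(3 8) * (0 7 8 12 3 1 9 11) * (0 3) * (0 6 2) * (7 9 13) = (0 9 11 3 12 6 2)(1 13 7 8) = [9, 13, 0, 12, 4, 5, 2, 8, 1, 11, 10, 3, 6, 7]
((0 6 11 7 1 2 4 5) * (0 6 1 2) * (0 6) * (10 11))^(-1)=((0 1 6 10 11 7 2 4 5))^(-1)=(0 5 4 2 7 11 10 6 1)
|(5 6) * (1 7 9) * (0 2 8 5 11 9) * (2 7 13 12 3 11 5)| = |(0 7)(1 13 12 3 11 9)(2 8)(5 6)| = 6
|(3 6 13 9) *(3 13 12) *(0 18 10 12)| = 6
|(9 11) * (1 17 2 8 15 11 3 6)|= |(1 17 2 8 15 11 9 3 6)|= 9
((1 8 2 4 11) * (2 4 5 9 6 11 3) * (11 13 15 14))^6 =((1 8 4 3 2 5 9 6 13 15 14 11))^6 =(1 9)(2 14)(3 15)(4 13)(5 11)(6 8)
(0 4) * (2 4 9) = (0 9 2 4) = [9, 1, 4, 3, 0, 5, 6, 7, 8, 2]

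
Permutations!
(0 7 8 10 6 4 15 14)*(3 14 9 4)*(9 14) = (0 7 8 10 6 3 9 4 15 14) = [7, 1, 2, 9, 15, 5, 3, 8, 10, 4, 6, 11, 12, 13, 0, 14]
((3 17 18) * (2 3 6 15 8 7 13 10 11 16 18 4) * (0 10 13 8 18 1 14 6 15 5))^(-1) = (0 5 6 14 1 16 11 10)(2 4 17 3)(7 8)(15 18)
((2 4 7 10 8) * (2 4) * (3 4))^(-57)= ((3 4 7 10 8))^(-57)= (3 10 4 8 7)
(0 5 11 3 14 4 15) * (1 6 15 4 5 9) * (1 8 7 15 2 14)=(0 9 8 7 15)(1 6 2 14 5 11 3)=[9, 6, 14, 1, 4, 11, 2, 15, 7, 8, 10, 3, 12, 13, 5, 0]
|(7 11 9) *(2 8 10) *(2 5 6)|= 15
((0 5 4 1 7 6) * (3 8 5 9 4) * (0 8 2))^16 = (0 8 4 3 7)(1 2 6 9 5)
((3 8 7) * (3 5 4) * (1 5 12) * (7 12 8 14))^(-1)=((1 5 4 3 14 7 8 12))^(-1)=(1 12 8 7 14 3 4 5)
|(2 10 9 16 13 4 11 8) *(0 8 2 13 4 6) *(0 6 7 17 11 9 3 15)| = |(0 8 13 7 17 11 2 10 3 15)(4 9 16)| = 30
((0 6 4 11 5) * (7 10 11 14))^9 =(0 6 4 14 7 10 11 5)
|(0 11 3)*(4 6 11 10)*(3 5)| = 7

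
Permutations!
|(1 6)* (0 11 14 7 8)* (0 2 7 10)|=|(0 11 14 10)(1 6)(2 7 8)|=12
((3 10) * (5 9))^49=(3 10)(5 9)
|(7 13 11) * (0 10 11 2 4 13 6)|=15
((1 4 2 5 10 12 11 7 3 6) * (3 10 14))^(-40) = (1 2 14 6 4 5 3)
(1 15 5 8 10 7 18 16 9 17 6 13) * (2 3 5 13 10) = (1 15 13)(2 3 5 8)(6 10 7 18 16 9 17) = [0, 15, 3, 5, 4, 8, 10, 18, 2, 17, 7, 11, 12, 1, 14, 13, 9, 6, 16]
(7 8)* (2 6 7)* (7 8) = (2 6 8) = [0, 1, 6, 3, 4, 5, 8, 7, 2]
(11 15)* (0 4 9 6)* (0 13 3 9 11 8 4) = (3 9 6 13)(4 11 15 8) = [0, 1, 2, 9, 11, 5, 13, 7, 4, 6, 10, 15, 12, 3, 14, 8]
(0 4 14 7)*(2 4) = [2, 1, 4, 3, 14, 5, 6, 0, 8, 9, 10, 11, 12, 13, 7] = (0 2 4 14 7)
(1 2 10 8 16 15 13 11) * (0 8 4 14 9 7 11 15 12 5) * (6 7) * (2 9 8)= (0 2 10 4 14 8 16 12 5)(1 9 6 7 11)(13 15)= [2, 9, 10, 3, 14, 0, 7, 11, 16, 6, 4, 1, 5, 15, 8, 13, 12]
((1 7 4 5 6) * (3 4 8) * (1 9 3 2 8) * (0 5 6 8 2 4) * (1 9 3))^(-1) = ((0 5 8 4 6 3)(1 7 9))^(-1) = (0 3 6 4 8 5)(1 9 7)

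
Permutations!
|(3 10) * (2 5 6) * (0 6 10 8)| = 7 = |(0 6 2 5 10 3 8)|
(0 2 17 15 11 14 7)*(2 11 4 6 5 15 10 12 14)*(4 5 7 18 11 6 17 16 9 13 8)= (0 6 7)(2 16 9 13 8 4 17 10 12 14 18 11)(5 15)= [6, 1, 16, 3, 17, 15, 7, 0, 4, 13, 12, 2, 14, 8, 18, 5, 9, 10, 11]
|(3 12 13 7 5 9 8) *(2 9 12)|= |(2 9 8 3)(5 12 13 7)|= 4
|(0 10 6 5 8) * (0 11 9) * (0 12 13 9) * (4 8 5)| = 6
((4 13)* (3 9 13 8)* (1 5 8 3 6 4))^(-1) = (1 13 9 3 4 6 8 5) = ((1 5 8 6 4 3 9 13))^(-1)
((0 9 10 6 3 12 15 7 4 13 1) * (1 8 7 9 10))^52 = (0 12)(1 3)(6 9)(10 15)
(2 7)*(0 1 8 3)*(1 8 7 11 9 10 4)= (0 8 3)(1 7 2 11 9 10 4)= [8, 7, 11, 0, 1, 5, 6, 2, 3, 10, 4, 9]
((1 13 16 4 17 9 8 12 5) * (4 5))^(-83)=(1 13 16 5)(4 9 12 17 8)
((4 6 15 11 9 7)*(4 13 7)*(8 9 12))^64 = (4 6 15 11 12 8 9)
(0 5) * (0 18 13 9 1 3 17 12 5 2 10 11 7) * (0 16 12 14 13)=(0 2 10 11 7 16 12 5 18)(1 3 17 14 13 9)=[2, 3, 10, 17, 4, 18, 6, 16, 8, 1, 11, 7, 5, 9, 13, 15, 12, 14, 0]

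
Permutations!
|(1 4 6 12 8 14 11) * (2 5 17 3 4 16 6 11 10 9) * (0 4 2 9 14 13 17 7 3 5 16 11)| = 10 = |(0 4)(1 11)(2 16 6 12 8 13 17 5 7 3)(10 14)|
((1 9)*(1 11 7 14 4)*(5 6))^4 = ((1 9 11 7 14 4)(5 6))^4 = (1 14 11)(4 7 9)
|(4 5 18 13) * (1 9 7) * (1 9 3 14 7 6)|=12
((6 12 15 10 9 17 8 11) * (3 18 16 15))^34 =(3 18 16 15 10 9 17 8 11 6 12)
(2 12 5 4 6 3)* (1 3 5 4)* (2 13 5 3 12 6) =(1 12 4 2 6 3 13 5) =[0, 12, 6, 13, 2, 1, 3, 7, 8, 9, 10, 11, 4, 5]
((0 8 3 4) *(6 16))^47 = ((0 8 3 4)(6 16))^47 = (0 4 3 8)(6 16)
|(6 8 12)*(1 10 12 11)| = 6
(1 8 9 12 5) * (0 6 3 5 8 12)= (0 6 3 5 1 12 8 9)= [6, 12, 2, 5, 4, 1, 3, 7, 9, 0, 10, 11, 8]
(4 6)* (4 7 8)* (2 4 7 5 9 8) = [0, 1, 4, 3, 6, 9, 5, 2, 7, 8] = (2 4 6 5 9 8 7)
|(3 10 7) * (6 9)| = 6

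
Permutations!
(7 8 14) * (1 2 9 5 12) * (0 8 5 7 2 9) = (0 8 14 2)(1 9 7 5 12) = [8, 9, 0, 3, 4, 12, 6, 5, 14, 7, 10, 11, 1, 13, 2]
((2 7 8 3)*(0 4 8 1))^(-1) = ((0 4 8 3 2 7 1))^(-1) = (0 1 7 2 3 8 4)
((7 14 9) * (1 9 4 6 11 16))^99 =((1 9 7 14 4 6 11 16))^99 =(1 14 11 9 4 16 7 6)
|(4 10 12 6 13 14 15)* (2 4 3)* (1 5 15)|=|(1 5 15 3 2 4 10 12 6 13 14)|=11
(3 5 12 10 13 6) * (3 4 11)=(3 5 12 10 13 6 4 11)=[0, 1, 2, 5, 11, 12, 4, 7, 8, 9, 13, 3, 10, 6]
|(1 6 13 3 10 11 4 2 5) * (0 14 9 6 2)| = |(0 14 9 6 13 3 10 11 4)(1 2 5)| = 9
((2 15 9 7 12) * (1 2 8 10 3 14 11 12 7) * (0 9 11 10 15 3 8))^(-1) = ((0 9 1 2 3 14 10 8 15 11 12))^(-1) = (0 12 11 15 8 10 14 3 2 1 9)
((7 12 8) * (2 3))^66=((2 3)(7 12 8))^66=(12)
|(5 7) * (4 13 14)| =6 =|(4 13 14)(5 7)|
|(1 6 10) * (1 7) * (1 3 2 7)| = 3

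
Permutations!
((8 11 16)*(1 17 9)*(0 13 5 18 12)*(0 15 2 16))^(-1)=(0 11 8 16 2 15 12 18 5 13)(1 9 17)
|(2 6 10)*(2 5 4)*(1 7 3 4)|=|(1 7 3 4 2 6 10 5)|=8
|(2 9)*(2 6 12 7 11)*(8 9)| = 7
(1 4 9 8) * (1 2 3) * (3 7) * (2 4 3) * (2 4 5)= (1 3)(2 7 4 9 8 5)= [0, 3, 7, 1, 9, 2, 6, 4, 5, 8]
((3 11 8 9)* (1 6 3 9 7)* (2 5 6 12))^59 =((1 12 2 5 6 3 11 8 7))^59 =(1 3 12 11 2 8 5 7 6)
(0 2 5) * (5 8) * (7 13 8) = [2, 1, 7, 3, 4, 0, 6, 13, 5, 9, 10, 11, 12, 8] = (0 2 7 13 8 5)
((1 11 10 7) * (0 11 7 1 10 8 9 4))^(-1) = (0 4 9 8 11)(1 10 7)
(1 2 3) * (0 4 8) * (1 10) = (0 4 8)(1 2 3 10) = [4, 2, 3, 10, 8, 5, 6, 7, 0, 9, 1]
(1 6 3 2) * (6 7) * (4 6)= [0, 7, 1, 2, 6, 5, 3, 4]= (1 7 4 6 3 2)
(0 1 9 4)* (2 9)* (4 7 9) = (0 1 2 4)(7 9) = [1, 2, 4, 3, 0, 5, 6, 9, 8, 7]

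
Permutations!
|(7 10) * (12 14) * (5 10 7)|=|(5 10)(12 14)|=2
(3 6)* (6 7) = [0, 1, 2, 7, 4, 5, 3, 6] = (3 7 6)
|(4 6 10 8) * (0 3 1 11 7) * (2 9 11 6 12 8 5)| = |(0 3 1 6 10 5 2 9 11 7)(4 12 8)| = 30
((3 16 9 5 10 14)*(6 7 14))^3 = (3 5 7 16 10 14 9 6)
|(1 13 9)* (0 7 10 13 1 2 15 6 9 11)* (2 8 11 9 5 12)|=35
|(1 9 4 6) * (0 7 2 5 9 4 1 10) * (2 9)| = 14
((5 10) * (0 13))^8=(13)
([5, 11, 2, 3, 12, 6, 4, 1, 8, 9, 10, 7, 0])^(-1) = [12, 7, 2, 3, 6, 0, 5, 11, 8, 9, 10, 1, 4]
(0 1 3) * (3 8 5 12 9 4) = (0 1 8 5 12 9 4 3) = [1, 8, 2, 0, 3, 12, 6, 7, 5, 4, 10, 11, 9]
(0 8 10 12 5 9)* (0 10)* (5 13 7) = (0 8)(5 9 10 12 13 7) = [8, 1, 2, 3, 4, 9, 6, 5, 0, 10, 12, 11, 13, 7]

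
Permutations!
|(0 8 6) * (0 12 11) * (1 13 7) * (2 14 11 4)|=24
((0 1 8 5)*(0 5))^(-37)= (0 8 1)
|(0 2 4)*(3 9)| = |(0 2 4)(3 9)| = 6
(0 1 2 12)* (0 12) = (12)(0 1 2) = [1, 2, 0, 3, 4, 5, 6, 7, 8, 9, 10, 11, 12]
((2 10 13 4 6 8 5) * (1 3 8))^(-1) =((1 3 8 5 2 10 13 4 6))^(-1) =(1 6 4 13 10 2 5 8 3)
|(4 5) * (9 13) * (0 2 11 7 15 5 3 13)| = |(0 2 11 7 15 5 4 3 13 9)| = 10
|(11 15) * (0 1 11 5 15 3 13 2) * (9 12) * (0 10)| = 14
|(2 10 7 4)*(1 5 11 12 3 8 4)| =|(1 5 11 12 3 8 4 2 10 7)| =10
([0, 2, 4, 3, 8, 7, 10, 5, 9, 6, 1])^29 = [0, 2, 4, 3, 8, 7, 10, 5, 9, 6, 1]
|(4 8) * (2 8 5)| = |(2 8 4 5)| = 4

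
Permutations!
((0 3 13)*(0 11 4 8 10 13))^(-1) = (0 3)(4 11 13 10 8)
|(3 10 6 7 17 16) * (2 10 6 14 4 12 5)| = |(2 10 14 4 12 5)(3 6 7 17 16)| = 30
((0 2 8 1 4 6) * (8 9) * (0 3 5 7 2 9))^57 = (0 5 4 9 7 6 8 2 3 1)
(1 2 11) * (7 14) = (1 2 11)(7 14) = [0, 2, 11, 3, 4, 5, 6, 14, 8, 9, 10, 1, 12, 13, 7]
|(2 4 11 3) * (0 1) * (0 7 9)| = |(0 1 7 9)(2 4 11 3)| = 4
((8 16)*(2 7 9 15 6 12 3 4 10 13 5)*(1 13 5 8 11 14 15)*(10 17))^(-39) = ((1 13 8 16 11 14 15 6 12 3 4 17 10 5 2 7 9))^(-39) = (1 10 6 8 2 3 11 9 17 15 13 5 12 16 7 4 14)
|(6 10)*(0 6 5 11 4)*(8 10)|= 7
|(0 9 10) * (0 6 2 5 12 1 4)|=|(0 9 10 6 2 5 12 1 4)|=9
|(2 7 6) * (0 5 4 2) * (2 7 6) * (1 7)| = |(0 5 4 1 7 2 6)| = 7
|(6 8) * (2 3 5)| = 6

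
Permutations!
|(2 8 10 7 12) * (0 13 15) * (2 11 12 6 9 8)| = |(0 13 15)(6 9 8 10 7)(11 12)| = 30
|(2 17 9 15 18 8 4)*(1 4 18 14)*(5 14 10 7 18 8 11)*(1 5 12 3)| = 12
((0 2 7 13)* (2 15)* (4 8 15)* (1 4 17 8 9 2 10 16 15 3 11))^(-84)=((0 17 8 3 11 1 4 9 2 7 13)(10 16 15))^(-84)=(0 11 2 17 1 7 8 4 13 3 9)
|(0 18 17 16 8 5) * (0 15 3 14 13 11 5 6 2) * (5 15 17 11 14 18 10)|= |(0 10 5 17 16 8 6 2)(3 18 11 15)(13 14)|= 8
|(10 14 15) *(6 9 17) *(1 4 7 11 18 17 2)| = 9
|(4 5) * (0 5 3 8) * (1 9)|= |(0 5 4 3 8)(1 9)|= 10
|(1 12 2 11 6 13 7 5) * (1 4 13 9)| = 12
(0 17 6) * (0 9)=(0 17 6 9)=[17, 1, 2, 3, 4, 5, 9, 7, 8, 0, 10, 11, 12, 13, 14, 15, 16, 6]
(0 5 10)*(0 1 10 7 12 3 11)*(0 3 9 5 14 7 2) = (0 14 7 12 9 5 2)(1 10)(3 11) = [14, 10, 0, 11, 4, 2, 6, 12, 8, 5, 1, 3, 9, 13, 7]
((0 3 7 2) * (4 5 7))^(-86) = (0 7 4)(2 5 3)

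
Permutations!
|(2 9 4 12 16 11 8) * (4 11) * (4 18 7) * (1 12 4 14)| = 12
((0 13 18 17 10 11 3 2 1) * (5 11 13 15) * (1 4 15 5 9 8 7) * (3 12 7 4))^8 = (18)(0 11 7)(1 5 12)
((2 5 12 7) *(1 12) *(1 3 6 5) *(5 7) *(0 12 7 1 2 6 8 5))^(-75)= ((0 12)(1 7 6)(3 8 5))^(-75)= (0 12)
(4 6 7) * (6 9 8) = (4 9 8 6 7) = [0, 1, 2, 3, 9, 5, 7, 4, 6, 8]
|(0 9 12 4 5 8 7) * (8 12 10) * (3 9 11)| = 21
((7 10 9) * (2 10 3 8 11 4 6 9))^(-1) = (2 10)(3 7 9 6 4 11 8)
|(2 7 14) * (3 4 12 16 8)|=|(2 7 14)(3 4 12 16 8)|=15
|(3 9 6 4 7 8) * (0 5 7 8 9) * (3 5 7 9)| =15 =|(0 7 3)(4 8 5 9 6)|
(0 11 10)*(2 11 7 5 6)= [7, 1, 11, 3, 4, 6, 2, 5, 8, 9, 0, 10]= (0 7 5 6 2 11 10)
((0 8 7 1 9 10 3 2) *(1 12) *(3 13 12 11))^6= (1 9 10 13 12)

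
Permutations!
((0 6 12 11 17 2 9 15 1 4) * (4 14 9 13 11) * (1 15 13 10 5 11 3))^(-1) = (0 4 12 6)(1 3 13 9 14)(2 17 11 5 10)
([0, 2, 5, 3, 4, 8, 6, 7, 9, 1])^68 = (1 8 2 9 5)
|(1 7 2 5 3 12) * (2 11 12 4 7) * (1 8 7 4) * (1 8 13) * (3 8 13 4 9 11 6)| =8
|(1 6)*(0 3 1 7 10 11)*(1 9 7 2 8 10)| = 10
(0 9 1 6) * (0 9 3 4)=(0 3 4)(1 6 9)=[3, 6, 2, 4, 0, 5, 9, 7, 8, 1]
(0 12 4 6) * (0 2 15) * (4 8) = (0 12 8 4 6 2 15) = [12, 1, 15, 3, 6, 5, 2, 7, 4, 9, 10, 11, 8, 13, 14, 0]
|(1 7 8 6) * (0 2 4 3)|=4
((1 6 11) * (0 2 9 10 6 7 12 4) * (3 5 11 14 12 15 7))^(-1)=(0 4 12 14 6 10 9 2)(1 11 5 3)(7 15)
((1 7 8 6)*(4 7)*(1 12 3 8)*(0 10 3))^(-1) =((0 10 3 8 6 12)(1 4 7))^(-1) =(0 12 6 8 3 10)(1 7 4)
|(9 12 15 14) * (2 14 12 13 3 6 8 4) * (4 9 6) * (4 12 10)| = |(2 14 6 8 9 13 3 12 15 10 4)| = 11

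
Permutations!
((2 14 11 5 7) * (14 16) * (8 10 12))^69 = (2 11)(5 16)(7 14)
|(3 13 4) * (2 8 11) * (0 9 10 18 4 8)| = 10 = |(0 9 10 18 4 3 13 8 11 2)|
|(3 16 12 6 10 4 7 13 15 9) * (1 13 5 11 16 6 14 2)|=|(1 13 15 9 3 6 10 4 7 5 11 16 12 14 2)|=15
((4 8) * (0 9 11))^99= ((0 9 11)(4 8))^99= (11)(4 8)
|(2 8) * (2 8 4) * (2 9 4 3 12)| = |(2 3 12)(4 9)| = 6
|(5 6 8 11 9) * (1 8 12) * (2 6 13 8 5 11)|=14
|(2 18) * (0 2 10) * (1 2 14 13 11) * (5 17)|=|(0 14 13 11 1 2 18 10)(5 17)|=8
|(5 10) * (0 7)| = 2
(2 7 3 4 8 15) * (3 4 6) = (2 7 4 8 15)(3 6) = [0, 1, 7, 6, 8, 5, 3, 4, 15, 9, 10, 11, 12, 13, 14, 2]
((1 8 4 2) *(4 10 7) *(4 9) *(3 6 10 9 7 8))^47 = (1 2 4 9 8 10 6 3)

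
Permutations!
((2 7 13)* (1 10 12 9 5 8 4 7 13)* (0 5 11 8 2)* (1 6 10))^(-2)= (0 2)(4 11 12 6)(5 13)(7 8 9 10)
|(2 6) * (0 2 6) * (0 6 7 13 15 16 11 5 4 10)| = 11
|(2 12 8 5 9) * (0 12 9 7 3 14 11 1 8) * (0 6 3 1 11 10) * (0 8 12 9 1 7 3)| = |(0 9 2 1 12 6)(3 14 10 8 5)| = 30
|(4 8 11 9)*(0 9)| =|(0 9 4 8 11)| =5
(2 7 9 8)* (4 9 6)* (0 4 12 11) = (0 4 9 8 2 7 6 12 11) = [4, 1, 7, 3, 9, 5, 12, 6, 2, 8, 10, 0, 11]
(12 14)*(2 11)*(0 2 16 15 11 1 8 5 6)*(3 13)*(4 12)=(0 2 1 8 5 6)(3 13)(4 12 14)(11 16 15)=[2, 8, 1, 13, 12, 6, 0, 7, 5, 9, 10, 16, 14, 3, 4, 11, 15]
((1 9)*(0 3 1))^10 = ((0 3 1 9))^10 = (0 1)(3 9)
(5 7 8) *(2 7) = (2 7 8 5) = [0, 1, 7, 3, 4, 2, 6, 8, 5]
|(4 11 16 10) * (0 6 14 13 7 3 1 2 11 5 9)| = 14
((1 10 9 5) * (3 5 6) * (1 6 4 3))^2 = (1 9 3 6 10 4 5) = ((1 10 9 4 3 5 6))^2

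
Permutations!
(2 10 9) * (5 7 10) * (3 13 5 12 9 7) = (2 12 9)(3 13 5)(7 10) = [0, 1, 12, 13, 4, 3, 6, 10, 8, 2, 7, 11, 9, 5]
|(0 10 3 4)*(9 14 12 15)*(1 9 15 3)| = 8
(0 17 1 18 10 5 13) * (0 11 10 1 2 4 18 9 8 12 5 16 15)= (0 17 2 4 18 1 9 8 12 5 13 11 10 16 15)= [17, 9, 4, 3, 18, 13, 6, 7, 12, 8, 16, 10, 5, 11, 14, 0, 15, 2, 1]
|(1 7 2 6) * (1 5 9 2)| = |(1 7)(2 6 5 9)| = 4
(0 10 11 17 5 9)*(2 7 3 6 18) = (0 10 11 17 5 9)(2 7 3 6 18) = [10, 1, 7, 6, 4, 9, 18, 3, 8, 0, 11, 17, 12, 13, 14, 15, 16, 5, 2]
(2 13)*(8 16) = (2 13)(8 16) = [0, 1, 13, 3, 4, 5, 6, 7, 16, 9, 10, 11, 12, 2, 14, 15, 8]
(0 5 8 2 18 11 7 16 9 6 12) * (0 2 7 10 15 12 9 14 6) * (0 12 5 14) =(0 14 6 9 12 2 18 11 10 15 5 8 7 16) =[14, 1, 18, 3, 4, 8, 9, 16, 7, 12, 15, 10, 2, 13, 6, 5, 0, 17, 11]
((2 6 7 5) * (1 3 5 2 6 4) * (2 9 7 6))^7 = ((1 3 5 2 4)(7 9))^7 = (1 5 4 3 2)(7 9)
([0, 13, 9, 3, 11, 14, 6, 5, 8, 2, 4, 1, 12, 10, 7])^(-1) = (1 11 4 10 13)(2 9)(5 7 14)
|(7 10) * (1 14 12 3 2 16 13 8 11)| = |(1 14 12 3 2 16 13 8 11)(7 10)| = 18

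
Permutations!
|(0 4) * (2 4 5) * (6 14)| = 4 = |(0 5 2 4)(6 14)|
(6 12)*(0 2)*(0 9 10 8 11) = (0 2 9 10 8 11)(6 12) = [2, 1, 9, 3, 4, 5, 12, 7, 11, 10, 8, 0, 6]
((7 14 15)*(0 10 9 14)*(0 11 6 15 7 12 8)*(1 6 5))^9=(0 15 5 14)(1 7 10 12)(6 11 9 8)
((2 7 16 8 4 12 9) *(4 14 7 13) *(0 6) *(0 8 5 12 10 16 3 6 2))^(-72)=((0 2 13 4 10 16 5 12 9)(3 6 8 14 7))^(-72)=(16)(3 14 6 7 8)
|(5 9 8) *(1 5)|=|(1 5 9 8)|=4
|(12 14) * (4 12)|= |(4 12 14)|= 3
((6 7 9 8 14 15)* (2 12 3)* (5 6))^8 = (2 3 12)(5 6 7 9 8 14 15)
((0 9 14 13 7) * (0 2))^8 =(0 14 7)(2 9 13)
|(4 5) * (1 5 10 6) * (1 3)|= 6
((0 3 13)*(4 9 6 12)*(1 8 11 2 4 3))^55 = ((0 1 8 11 2 4 9 6 12 3 13))^55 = (13)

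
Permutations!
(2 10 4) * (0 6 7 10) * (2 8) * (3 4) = (0 6 7 10 3 4 8 2) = [6, 1, 0, 4, 8, 5, 7, 10, 2, 9, 3]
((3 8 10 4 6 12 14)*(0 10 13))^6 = ((0 10 4 6 12 14 3 8 13))^6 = (0 3 6)(4 13 14)(8 12 10)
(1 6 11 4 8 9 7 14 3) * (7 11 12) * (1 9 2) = (1 6 12 7 14 3 9 11 4 8 2) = [0, 6, 1, 9, 8, 5, 12, 14, 2, 11, 10, 4, 7, 13, 3]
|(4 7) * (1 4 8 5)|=|(1 4 7 8 5)|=5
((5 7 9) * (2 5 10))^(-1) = (2 10 9 7 5)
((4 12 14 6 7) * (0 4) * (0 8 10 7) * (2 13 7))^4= (0 6 14 12 4)(2 10 8 7 13)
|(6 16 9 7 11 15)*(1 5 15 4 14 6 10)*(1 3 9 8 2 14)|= |(1 5 15 10 3 9 7 11 4)(2 14 6 16 8)|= 45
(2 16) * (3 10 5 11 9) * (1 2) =(1 2 16)(3 10 5 11 9) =[0, 2, 16, 10, 4, 11, 6, 7, 8, 3, 5, 9, 12, 13, 14, 15, 1]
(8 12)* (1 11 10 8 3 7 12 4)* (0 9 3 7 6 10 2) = [9, 11, 0, 6, 1, 5, 10, 12, 4, 3, 8, 2, 7] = (0 9 3 6 10 8 4 1 11 2)(7 12)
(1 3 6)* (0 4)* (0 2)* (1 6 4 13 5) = (0 13 5 1 3 4 2) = [13, 3, 0, 4, 2, 1, 6, 7, 8, 9, 10, 11, 12, 5]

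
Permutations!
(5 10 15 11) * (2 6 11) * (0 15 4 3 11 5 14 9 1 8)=(0 15 2 6 5 10 4 3 11 14 9 1 8)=[15, 8, 6, 11, 3, 10, 5, 7, 0, 1, 4, 14, 12, 13, 9, 2]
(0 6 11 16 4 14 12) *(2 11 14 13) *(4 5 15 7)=(0 6 14 12)(2 11 16 5 15 7 4 13)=[6, 1, 11, 3, 13, 15, 14, 4, 8, 9, 10, 16, 0, 2, 12, 7, 5]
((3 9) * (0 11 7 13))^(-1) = (0 13 7 11)(3 9)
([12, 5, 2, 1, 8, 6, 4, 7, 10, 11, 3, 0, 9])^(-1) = [11, 3, 2, 10, 6, 1, 5, 7, 4, 12, 8, 9, 0]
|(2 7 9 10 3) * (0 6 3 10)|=|(10)(0 6 3 2 7 9)|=6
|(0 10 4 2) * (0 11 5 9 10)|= 6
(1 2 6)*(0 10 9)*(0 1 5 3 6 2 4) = [10, 4, 2, 6, 0, 3, 5, 7, 8, 1, 9] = (0 10 9 1 4)(3 6 5)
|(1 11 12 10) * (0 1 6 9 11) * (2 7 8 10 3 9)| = |(0 1)(2 7 8 10 6)(3 9 11 12)| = 20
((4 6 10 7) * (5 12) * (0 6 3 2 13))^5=((0 6 10 7 4 3 2 13)(5 12))^5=(0 3 10 13 4 6 2 7)(5 12)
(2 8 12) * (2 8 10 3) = [0, 1, 10, 2, 4, 5, 6, 7, 12, 9, 3, 11, 8] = (2 10 3)(8 12)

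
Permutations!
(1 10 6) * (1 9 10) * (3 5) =(3 5)(6 9 10) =[0, 1, 2, 5, 4, 3, 9, 7, 8, 10, 6]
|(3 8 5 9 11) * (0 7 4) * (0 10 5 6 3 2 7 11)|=24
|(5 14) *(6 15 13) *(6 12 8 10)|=|(5 14)(6 15 13 12 8 10)|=6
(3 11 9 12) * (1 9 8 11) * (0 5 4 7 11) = [5, 9, 2, 1, 7, 4, 6, 11, 0, 12, 10, 8, 3] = (0 5 4 7 11 8)(1 9 12 3)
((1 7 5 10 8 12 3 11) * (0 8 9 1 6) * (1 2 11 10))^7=((0 8 12 3 10 9 2 11 6)(1 7 5))^7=(0 11 9 3 8 6 2 10 12)(1 7 5)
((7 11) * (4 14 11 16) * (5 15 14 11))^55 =(4 16 7 11)(5 15 14)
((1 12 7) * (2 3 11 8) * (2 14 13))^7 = ((1 12 7)(2 3 11 8 14 13))^7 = (1 12 7)(2 3 11 8 14 13)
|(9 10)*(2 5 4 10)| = 5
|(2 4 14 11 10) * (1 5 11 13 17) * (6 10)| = |(1 5 11 6 10 2 4 14 13 17)| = 10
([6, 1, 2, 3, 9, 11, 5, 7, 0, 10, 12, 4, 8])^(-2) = [12, 1, 2, 3, 5, 0, 8, 7, 10, 11, 4, 6, 9]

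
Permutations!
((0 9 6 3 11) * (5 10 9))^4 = ((0 5 10 9 6 3 11))^4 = (0 6 5 3 10 11 9)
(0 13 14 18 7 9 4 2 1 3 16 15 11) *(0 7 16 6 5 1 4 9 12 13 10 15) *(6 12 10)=[6, 3, 4, 12, 2, 1, 5, 10, 8, 9, 15, 7, 13, 14, 18, 11, 0, 17, 16]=(0 6 5 1 3 12 13 14 18 16)(2 4)(7 10 15 11)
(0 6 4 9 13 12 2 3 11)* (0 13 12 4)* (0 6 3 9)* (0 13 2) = (0 3 11 2 9 12)(4 13) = [3, 1, 9, 11, 13, 5, 6, 7, 8, 12, 10, 2, 0, 4]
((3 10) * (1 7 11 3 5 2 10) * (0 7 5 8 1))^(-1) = ((0 7 11 3)(1 5 2 10 8))^(-1) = (0 3 11 7)(1 8 10 2 5)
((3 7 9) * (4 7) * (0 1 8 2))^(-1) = ((0 1 8 2)(3 4 7 9))^(-1) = (0 2 8 1)(3 9 7 4)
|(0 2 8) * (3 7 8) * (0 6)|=6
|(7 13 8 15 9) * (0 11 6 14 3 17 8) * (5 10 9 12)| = |(0 11 6 14 3 17 8 15 12 5 10 9 7 13)| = 14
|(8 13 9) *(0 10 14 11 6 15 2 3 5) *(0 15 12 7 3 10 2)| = |(0 2 10 14 11 6 12 7 3 5 15)(8 13 9)| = 33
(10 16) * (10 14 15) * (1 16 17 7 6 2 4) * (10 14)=[0, 16, 4, 3, 1, 5, 2, 6, 8, 9, 17, 11, 12, 13, 15, 14, 10, 7]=(1 16 10 17 7 6 2 4)(14 15)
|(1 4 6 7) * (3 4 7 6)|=2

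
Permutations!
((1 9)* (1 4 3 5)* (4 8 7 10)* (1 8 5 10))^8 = ((1 9 5 8 7)(3 10 4))^8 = (1 8 9 7 5)(3 4 10)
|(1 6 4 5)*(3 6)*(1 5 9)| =|(1 3 6 4 9)| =5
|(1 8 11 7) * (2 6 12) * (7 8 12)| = |(1 12 2 6 7)(8 11)| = 10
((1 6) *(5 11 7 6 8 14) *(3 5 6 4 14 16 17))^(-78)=(1 6 14 4 7 11 5 3 17 16 8)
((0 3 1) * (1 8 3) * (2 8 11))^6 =((0 1)(2 8 3 11))^6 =(2 3)(8 11)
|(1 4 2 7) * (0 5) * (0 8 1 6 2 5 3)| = 12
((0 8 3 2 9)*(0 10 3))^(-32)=((0 8)(2 9 10 3))^(-32)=(10)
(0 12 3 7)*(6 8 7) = (0 12 3 6 8 7) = [12, 1, 2, 6, 4, 5, 8, 0, 7, 9, 10, 11, 3]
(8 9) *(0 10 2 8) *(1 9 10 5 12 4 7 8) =(0 5 12 4 7 8 10 2 1 9) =[5, 9, 1, 3, 7, 12, 6, 8, 10, 0, 2, 11, 4]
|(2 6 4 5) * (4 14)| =|(2 6 14 4 5)| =5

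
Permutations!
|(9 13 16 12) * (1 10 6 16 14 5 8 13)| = 12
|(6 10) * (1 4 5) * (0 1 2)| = |(0 1 4 5 2)(6 10)| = 10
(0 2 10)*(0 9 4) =[2, 1, 10, 3, 0, 5, 6, 7, 8, 4, 9] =(0 2 10 9 4)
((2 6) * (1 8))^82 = (8)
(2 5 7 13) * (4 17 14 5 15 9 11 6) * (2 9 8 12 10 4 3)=[0, 1, 15, 2, 17, 7, 3, 13, 12, 11, 4, 6, 10, 9, 5, 8, 16, 14]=(2 15 8 12 10 4 17 14 5 7 13 9 11 6 3)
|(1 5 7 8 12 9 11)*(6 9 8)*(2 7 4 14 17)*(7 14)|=42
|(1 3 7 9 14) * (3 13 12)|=7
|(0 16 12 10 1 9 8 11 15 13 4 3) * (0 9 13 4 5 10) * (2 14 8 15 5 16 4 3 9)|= |(0 4 9 15 3 2 14 8 11 5 10 1 13 16 12)|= 15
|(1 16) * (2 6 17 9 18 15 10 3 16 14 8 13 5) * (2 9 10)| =14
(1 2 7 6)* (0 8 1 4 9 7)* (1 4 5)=[8, 2, 0, 3, 9, 1, 5, 6, 4, 7]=(0 8 4 9 7 6 5 1 2)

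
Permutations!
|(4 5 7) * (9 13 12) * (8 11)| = |(4 5 7)(8 11)(9 13 12)| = 6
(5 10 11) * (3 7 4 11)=(3 7 4 11 5 10)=[0, 1, 2, 7, 11, 10, 6, 4, 8, 9, 3, 5]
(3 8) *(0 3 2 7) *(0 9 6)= (0 3 8 2 7 9 6)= [3, 1, 7, 8, 4, 5, 0, 9, 2, 6]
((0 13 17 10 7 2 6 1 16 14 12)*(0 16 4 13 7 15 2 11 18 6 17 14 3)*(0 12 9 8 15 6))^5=((0 7 11 18)(1 4 13 14 9 8 15 2 17 10 6)(3 12 16))^5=(0 7 11 18)(1 8 6 9 10 14 17 13 2 4 15)(3 16 12)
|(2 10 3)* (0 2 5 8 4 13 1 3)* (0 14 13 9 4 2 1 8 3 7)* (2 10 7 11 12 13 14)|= |(14)(0 1 11 12 13 8 10 2 7)(3 5)(4 9)|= 18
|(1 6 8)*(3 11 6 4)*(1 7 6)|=12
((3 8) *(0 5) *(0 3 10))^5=(10)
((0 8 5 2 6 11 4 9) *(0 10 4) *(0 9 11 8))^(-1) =((2 6 8 5)(4 11 9 10))^(-1) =(2 5 8 6)(4 10 9 11)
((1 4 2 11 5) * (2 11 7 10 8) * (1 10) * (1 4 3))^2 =((1 3)(2 7 4 11 5 10 8))^2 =(2 4 5 8 7 11 10)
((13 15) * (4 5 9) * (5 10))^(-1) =((4 10 5 9)(13 15))^(-1) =(4 9 5 10)(13 15)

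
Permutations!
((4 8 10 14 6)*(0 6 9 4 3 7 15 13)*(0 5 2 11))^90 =((0 6 3 7 15 13 5 2 11)(4 8 10 14 9))^90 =(15)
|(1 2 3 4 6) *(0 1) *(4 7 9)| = 8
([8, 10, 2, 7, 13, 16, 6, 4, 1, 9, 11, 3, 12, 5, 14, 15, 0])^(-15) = [4, 5, 2, 8, 10, 3, 6, 1, 13, 9, 16, 0, 12, 11, 14, 15, 7]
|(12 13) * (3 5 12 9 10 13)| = 3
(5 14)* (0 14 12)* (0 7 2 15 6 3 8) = (0 14 5 12 7 2 15 6 3 8) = [14, 1, 15, 8, 4, 12, 3, 2, 0, 9, 10, 11, 7, 13, 5, 6]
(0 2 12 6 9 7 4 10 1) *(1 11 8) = [2, 0, 12, 3, 10, 5, 9, 4, 1, 7, 11, 8, 6] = (0 2 12 6 9 7 4 10 11 8 1)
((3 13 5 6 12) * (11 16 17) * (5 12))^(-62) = (3 13 12)(11 16 17)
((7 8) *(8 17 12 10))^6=(7 17 12 10 8)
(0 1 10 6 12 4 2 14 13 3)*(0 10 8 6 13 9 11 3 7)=(0 1 8 6 12 4 2 14 9 11 3 10 13 7)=[1, 8, 14, 10, 2, 5, 12, 0, 6, 11, 13, 3, 4, 7, 9]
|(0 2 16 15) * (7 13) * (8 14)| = |(0 2 16 15)(7 13)(8 14)| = 4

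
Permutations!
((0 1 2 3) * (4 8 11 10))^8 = (11)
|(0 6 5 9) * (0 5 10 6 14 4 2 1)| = 10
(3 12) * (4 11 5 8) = (3 12)(4 11 5 8) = [0, 1, 2, 12, 11, 8, 6, 7, 4, 9, 10, 5, 3]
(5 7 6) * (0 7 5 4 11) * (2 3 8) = (0 7 6 4 11)(2 3 8) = [7, 1, 3, 8, 11, 5, 4, 6, 2, 9, 10, 0]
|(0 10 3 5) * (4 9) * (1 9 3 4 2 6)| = |(0 10 4 3 5)(1 9 2 6)| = 20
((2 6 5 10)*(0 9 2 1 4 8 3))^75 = ((0 9 2 6 5 10 1 4 8 3))^75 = (0 10)(1 9)(2 4)(3 5)(6 8)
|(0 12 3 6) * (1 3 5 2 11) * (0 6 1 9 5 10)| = 12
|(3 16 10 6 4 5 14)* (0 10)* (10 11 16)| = 6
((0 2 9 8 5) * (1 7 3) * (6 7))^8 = (0 8 2 5 9)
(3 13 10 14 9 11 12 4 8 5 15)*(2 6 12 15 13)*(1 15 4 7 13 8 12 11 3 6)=(1 15 6 11 4 12 7 13 10 14 9 3 2)(5 8)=[0, 15, 1, 2, 12, 8, 11, 13, 5, 3, 14, 4, 7, 10, 9, 6]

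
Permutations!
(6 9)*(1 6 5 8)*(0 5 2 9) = (0 5 8 1 6)(2 9) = [5, 6, 9, 3, 4, 8, 0, 7, 1, 2]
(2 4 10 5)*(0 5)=(0 5 2 4 10)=[5, 1, 4, 3, 10, 2, 6, 7, 8, 9, 0]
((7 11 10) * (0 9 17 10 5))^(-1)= ((0 9 17 10 7 11 5))^(-1)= (0 5 11 7 10 17 9)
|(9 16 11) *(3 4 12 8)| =12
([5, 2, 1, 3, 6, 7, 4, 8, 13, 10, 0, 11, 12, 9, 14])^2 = [7, 1, 2, 3, 4, 8, 6, 13, 9, 0, 5, 11, 12, 10, 14]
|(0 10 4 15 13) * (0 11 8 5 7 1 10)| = 9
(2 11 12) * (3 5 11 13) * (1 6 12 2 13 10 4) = (1 6 12 13 3 5 11 2 10 4) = [0, 6, 10, 5, 1, 11, 12, 7, 8, 9, 4, 2, 13, 3]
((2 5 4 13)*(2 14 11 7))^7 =(14)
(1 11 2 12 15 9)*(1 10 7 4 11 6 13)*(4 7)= (1 6 13)(2 12 15 9 10 4 11)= [0, 6, 12, 3, 11, 5, 13, 7, 8, 10, 4, 2, 15, 1, 14, 9]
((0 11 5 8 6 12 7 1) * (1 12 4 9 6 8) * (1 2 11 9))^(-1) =((0 9 6 4 1)(2 11 5)(7 12))^(-1) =(0 1 4 6 9)(2 5 11)(7 12)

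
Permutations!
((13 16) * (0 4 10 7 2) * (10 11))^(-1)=(0 2 7 10 11 4)(13 16)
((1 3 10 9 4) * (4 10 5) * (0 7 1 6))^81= (0 5 7 4 1 6 3)(9 10)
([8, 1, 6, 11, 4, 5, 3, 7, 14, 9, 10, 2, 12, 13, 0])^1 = (0 8 14)(2 6 3 11)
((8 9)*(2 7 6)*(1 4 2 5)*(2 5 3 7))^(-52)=(9)(1 5 4)(3 6 7)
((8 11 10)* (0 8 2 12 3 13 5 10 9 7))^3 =(0 9 8 7 11)(2 13)(3 10)(5 12)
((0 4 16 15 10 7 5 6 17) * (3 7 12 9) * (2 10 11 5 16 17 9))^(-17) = (0 4 17)(2 10 12)(3 9 6 5 11 15 16 7) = ((0 4 17)(2 10 12)(3 7 16 15 11 5 6 9))^(-17)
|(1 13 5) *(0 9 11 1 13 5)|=|(0 9 11 1 5 13)|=6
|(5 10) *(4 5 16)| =4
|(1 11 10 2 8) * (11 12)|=|(1 12 11 10 2 8)|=6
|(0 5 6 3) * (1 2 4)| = |(0 5 6 3)(1 2 4)| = 12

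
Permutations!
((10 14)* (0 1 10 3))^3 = ((0 1 10 14 3))^3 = (0 14 1 3 10)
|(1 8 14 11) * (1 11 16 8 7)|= 6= |(1 7)(8 14 16)|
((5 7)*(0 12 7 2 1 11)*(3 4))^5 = ((0 12 7 5 2 1 11)(3 4))^5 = (0 1 5 12 11 2 7)(3 4)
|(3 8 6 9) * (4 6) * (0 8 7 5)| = |(0 8 4 6 9 3 7 5)| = 8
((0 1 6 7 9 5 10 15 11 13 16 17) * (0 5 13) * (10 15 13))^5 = ((0 1 6 7 9 10 13 16 17 5 15 11))^5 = (0 10 15 7 17 1 13 11 9 5 6 16)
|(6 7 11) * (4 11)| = 4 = |(4 11 6 7)|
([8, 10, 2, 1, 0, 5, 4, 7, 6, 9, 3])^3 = [4, 1, 2, 3, 6, 5, 8, 7, 0, 9, 10]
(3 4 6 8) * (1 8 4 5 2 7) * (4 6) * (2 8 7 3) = (1 7)(2 3 5 8) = [0, 7, 3, 5, 4, 8, 6, 1, 2]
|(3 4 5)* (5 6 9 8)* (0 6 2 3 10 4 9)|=14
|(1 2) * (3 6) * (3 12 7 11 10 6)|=|(1 2)(6 12 7 11 10)|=10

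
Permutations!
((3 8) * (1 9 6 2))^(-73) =((1 9 6 2)(3 8))^(-73) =(1 2 6 9)(3 8)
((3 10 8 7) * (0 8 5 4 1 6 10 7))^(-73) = (0 8)(1 10 4 6 5)(3 7)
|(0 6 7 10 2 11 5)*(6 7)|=6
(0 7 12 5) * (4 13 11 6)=[7, 1, 2, 3, 13, 0, 4, 12, 8, 9, 10, 6, 5, 11]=(0 7 12 5)(4 13 11 6)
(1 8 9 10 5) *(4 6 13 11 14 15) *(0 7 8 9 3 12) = [7, 9, 2, 12, 6, 1, 13, 8, 3, 10, 5, 14, 0, 11, 15, 4] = (0 7 8 3 12)(1 9 10 5)(4 6 13 11 14 15)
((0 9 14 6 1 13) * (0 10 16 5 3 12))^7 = (0 16 6 12 10 14 3 13 9 5 1)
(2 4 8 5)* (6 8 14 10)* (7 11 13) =(2 4 14 10 6 8 5)(7 11 13) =[0, 1, 4, 3, 14, 2, 8, 11, 5, 9, 6, 13, 12, 7, 10]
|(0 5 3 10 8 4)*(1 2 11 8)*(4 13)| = 10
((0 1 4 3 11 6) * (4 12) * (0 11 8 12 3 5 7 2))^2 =(0 3 12 5 2 1 8 4 7)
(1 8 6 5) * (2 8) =(1 2 8 6 5) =[0, 2, 8, 3, 4, 1, 5, 7, 6]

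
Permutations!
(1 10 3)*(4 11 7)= [0, 10, 2, 1, 11, 5, 6, 4, 8, 9, 3, 7]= (1 10 3)(4 11 7)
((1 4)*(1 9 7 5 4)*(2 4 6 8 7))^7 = (2 4 9)(5 7 8 6)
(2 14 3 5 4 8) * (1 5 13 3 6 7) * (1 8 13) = [0, 5, 14, 1, 13, 4, 7, 8, 2, 9, 10, 11, 12, 3, 6] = (1 5 4 13 3)(2 14 6 7 8)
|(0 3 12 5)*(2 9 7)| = 12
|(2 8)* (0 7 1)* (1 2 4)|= 6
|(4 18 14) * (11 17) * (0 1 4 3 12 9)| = |(0 1 4 18 14 3 12 9)(11 17)| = 8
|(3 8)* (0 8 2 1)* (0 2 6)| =|(0 8 3 6)(1 2)| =4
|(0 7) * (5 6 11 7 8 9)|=7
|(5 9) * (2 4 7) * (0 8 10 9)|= |(0 8 10 9 5)(2 4 7)|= 15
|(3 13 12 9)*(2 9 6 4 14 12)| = |(2 9 3 13)(4 14 12 6)| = 4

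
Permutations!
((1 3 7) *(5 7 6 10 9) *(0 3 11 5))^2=((0 3 6 10 9)(1 11 5 7))^2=(0 6 9 3 10)(1 5)(7 11)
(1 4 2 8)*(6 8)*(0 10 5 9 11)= (0 10 5 9 11)(1 4 2 6 8)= [10, 4, 6, 3, 2, 9, 8, 7, 1, 11, 5, 0]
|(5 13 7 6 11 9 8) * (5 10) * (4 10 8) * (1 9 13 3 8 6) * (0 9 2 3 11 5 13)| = |(0 9 4 10 13 7 1 2 3 8 6 5 11)| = 13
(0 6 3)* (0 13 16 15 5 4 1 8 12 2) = (0 6 3 13 16 15 5 4 1 8 12 2) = [6, 8, 0, 13, 1, 4, 3, 7, 12, 9, 10, 11, 2, 16, 14, 5, 15]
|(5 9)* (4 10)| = |(4 10)(5 9)| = 2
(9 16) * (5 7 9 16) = (16)(5 7 9) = [0, 1, 2, 3, 4, 7, 6, 9, 8, 5, 10, 11, 12, 13, 14, 15, 16]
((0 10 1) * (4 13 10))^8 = (0 10 4 1 13)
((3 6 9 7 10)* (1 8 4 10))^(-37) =(1 10 9 8 3 7 4 6)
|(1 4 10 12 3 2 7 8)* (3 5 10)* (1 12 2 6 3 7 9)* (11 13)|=|(1 4 7 8 12 5 10 2 9)(3 6)(11 13)|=18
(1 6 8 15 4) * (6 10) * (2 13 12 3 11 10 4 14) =(1 4)(2 13 12 3 11 10 6 8 15 14) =[0, 4, 13, 11, 1, 5, 8, 7, 15, 9, 6, 10, 3, 12, 2, 14]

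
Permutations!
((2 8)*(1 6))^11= ((1 6)(2 8))^11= (1 6)(2 8)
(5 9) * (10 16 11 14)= [0, 1, 2, 3, 4, 9, 6, 7, 8, 5, 16, 14, 12, 13, 10, 15, 11]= (5 9)(10 16 11 14)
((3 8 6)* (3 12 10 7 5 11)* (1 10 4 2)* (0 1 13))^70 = ((0 1 10 7 5 11 3 8 6 12 4 2 13))^70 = (0 11 4 10 8 13 5 12 1 3 2 7 6)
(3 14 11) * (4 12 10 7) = [0, 1, 2, 14, 12, 5, 6, 4, 8, 9, 7, 3, 10, 13, 11] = (3 14 11)(4 12 10 7)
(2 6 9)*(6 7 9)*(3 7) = (2 3 7 9) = [0, 1, 3, 7, 4, 5, 6, 9, 8, 2]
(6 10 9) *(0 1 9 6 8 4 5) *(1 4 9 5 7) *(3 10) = (0 4 7 1 5)(3 10 6)(8 9) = [4, 5, 2, 10, 7, 0, 3, 1, 9, 8, 6]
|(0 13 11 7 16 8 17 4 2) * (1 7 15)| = |(0 13 11 15 1 7 16 8 17 4 2)| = 11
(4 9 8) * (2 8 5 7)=(2 8 4 9 5 7)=[0, 1, 8, 3, 9, 7, 6, 2, 4, 5]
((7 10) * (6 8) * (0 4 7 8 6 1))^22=((0 4 7 10 8 1))^22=(0 8 7)(1 10 4)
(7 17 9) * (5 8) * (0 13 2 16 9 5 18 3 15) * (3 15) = [13, 1, 16, 3, 4, 8, 6, 17, 18, 7, 10, 11, 12, 2, 14, 0, 9, 5, 15] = (0 13 2 16 9 7 17 5 8 18 15)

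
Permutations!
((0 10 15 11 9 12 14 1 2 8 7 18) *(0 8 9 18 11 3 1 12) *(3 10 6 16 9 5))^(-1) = (0 9 16 6)(1 3 5 2)(7 8 18 11)(10 15)(12 14)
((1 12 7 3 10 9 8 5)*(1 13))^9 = (13)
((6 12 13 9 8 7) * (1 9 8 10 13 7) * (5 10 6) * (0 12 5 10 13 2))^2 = ((0 12 7 10 2)(1 9 6 5 13 8))^2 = (0 7 2 12 10)(1 6 13)(5 8 9)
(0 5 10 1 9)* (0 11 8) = (0 5 10 1 9 11 8) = [5, 9, 2, 3, 4, 10, 6, 7, 0, 11, 1, 8]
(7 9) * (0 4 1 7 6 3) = (0 4 1 7 9 6 3) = [4, 7, 2, 0, 1, 5, 3, 9, 8, 6]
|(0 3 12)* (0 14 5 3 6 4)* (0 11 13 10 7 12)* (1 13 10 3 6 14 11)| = 8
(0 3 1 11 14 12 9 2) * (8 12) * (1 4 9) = [3, 11, 0, 4, 9, 5, 6, 7, 12, 2, 10, 14, 1, 13, 8] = (0 3 4 9 2)(1 11 14 8 12)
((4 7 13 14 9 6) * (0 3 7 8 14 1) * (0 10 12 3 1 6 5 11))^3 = (0 12 13 8 5 1 3 6 14 11 10 7 4 9)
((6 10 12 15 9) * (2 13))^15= (15)(2 13)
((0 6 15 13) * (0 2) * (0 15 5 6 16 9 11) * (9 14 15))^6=((0 16 14 15 13 2 9 11)(5 6))^6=(0 9 13 14)(2 15 16 11)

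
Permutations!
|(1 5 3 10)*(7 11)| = |(1 5 3 10)(7 11)| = 4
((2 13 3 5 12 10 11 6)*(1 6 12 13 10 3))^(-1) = ((1 6 2 10 11 12 3 5 13))^(-1) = (1 13 5 3 12 11 10 2 6)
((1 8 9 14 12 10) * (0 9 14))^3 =((0 9)(1 8 14 12 10))^3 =(0 9)(1 12 8 10 14)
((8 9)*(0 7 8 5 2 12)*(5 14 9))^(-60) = ((0 7 8 5 2 12)(9 14))^(-60) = (14)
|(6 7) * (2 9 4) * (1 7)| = 3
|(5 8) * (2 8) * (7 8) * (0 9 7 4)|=|(0 9 7 8 5 2 4)|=7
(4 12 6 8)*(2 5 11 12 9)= (2 5 11 12 6 8 4 9)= [0, 1, 5, 3, 9, 11, 8, 7, 4, 2, 10, 12, 6]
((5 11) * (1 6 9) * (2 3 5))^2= (1 9 6)(2 5)(3 11)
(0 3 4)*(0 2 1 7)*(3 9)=(0 9 3 4 2 1 7)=[9, 7, 1, 4, 2, 5, 6, 0, 8, 3]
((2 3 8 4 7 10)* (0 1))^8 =(2 8 7)(3 4 10)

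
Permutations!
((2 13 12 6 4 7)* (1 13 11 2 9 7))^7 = ((1 13 12 6 4)(2 11)(7 9))^7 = (1 12 4 13 6)(2 11)(7 9)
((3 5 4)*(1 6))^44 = ((1 6)(3 5 4))^44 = (6)(3 4 5)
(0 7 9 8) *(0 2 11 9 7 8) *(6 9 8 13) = (0 13 6 9)(2 11 8) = [13, 1, 11, 3, 4, 5, 9, 7, 2, 0, 10, 8, 12, 6]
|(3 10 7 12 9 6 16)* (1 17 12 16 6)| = 4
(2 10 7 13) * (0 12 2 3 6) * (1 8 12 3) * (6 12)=[3, 8, 10, 12, 4, 5, 0, 13, 6, 9, 7, 11, 2, 1]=(0 3 12 2 10 7 13 1 8 6)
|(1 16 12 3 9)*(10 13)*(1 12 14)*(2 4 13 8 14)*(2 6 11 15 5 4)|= |(1 16 6 11 15 5 4 13 10 8 14)(3 9 12)|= 33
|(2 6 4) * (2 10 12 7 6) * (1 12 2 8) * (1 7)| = 6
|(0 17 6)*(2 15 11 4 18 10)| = 6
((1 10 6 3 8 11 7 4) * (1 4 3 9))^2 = ((1 10 6 9)(3 8 11 7))^2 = (1 6)(3 11)(7 8)(9 10)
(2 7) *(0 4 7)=(0 4 7 2)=[4, 1, 0, 3, 7, 5, 6, 2]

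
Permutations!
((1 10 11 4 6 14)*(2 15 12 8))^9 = (1 4)(2 15 12 8)(6 10)(11 14)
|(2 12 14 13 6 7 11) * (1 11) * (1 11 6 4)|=9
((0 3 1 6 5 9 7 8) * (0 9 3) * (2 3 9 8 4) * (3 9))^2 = (1 5)(2 7)(3 6)(4 9)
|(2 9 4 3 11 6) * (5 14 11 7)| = 9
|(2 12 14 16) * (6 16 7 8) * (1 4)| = 14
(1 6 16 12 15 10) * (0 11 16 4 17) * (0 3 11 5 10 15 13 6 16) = (0 5 10 1 16 12 13 6 4 17 3 11) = [5, 16, 2, 11, 17, 10, 4, 7, 8, 9, 1, 0, 13, 6, 14, 15, 12, 3]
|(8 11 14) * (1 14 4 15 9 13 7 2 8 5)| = |(1 14 5)(2 8 11 4 15 9 13 7)| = 24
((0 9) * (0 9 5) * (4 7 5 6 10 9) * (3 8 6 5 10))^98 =(3 6 8)(4 10)(7 9)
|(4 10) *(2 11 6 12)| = 4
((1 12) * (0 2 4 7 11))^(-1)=((0 2 4 7 11)(1 12))^(-1)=(0 11 7 4 2)(1 12)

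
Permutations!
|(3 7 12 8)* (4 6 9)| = 12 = |(3 7 12 8)(4 6 9)|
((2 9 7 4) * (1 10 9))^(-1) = (1 2 4 7 9 10)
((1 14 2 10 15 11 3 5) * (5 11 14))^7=((1 5)(2 10 15 14)(3 11))^7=(1 5)(2 14 15 10)(3 11)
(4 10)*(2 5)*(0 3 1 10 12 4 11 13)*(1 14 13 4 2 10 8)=(0 3 14 13)(1 8)(2 5 10 11 4 12)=[3, 8, 5, 14, 12, 10, 6, 7, 1, 9, 11, 4, 2, 0, 13]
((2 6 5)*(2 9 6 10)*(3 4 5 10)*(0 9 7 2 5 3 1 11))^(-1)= ((0 9 6 10 5 7 2 1 11)(3 4))^(-1)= (0 11 1 2 7 5 10 6 9)(3 4)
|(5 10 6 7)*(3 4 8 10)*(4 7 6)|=3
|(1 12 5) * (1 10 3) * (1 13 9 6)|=|(1 12 5 10 3 13 9 6)|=8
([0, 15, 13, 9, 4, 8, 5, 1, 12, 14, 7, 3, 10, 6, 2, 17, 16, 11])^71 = [0, 8, 11, 1, 4, 14, 9, 5, 2, 15, 6, 7, 13, 3, 17, 12, 16, 10]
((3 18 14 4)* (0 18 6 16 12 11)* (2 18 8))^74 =(0 16 4 2 11 6 14 8 12 3 18)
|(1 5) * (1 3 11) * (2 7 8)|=|(1 5 3 11)(2 7 8)|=12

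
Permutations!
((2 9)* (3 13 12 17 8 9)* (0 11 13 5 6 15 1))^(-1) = ((0 11 13 12 17 8 9 2 3 5 6 15 1))^(-1) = (0 1 15 6 5 3 2 9 8 17 12 13 11)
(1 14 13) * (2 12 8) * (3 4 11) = (1 14 13)(2 12 8)(3 4 11) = [0, 14, 12, 4, 11, 5, 6, 7, 2, 9, 10, 3, 8, 1, 13]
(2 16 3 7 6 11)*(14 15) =(2 16 3 7 6 11)(14 15) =[0, 1, 16, 7, 4, 5, 11, 6, 8, 9, 10, 2, 12, 13, 15, 14, 3]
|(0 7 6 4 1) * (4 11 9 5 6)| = 4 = |(0 7 4 1)(5 6 11 9)|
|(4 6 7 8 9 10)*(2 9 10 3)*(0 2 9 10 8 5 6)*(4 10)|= 6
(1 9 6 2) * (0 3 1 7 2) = (0 3 1 9 6)(2 7) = [3, 9, 7, 1, 4, 5, 0, 2, 8, 6]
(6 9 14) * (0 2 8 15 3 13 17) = (0 2 8 15 3 13 17)(6 9 14) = [2, 1, 8, 13, 4, 5, 9, 7, 15, 14, 10, 11, 12, 17, 6, 3, 16, 0]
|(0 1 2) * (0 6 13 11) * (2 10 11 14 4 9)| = 12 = |(0 1 10 11)(2 6 13 14 4 9)|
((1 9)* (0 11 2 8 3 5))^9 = ((0 11 2 8 3 5)(1 9))^9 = (0 8)(1 9)(2 5)(3 11)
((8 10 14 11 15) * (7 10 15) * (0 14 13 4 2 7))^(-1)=((0 14 11)(2 7 10 13 4)(8 15))^(-1)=(0 11 14)(2 4 13 10 7)(8 15)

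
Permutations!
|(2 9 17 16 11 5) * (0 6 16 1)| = |(0 6 16 11 5 2 9 17 1)| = 9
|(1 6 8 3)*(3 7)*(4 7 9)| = 7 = |(1 6 8 9 4 7 3)|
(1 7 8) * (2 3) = (1 7 8)(2 3) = [0, 7, 3, 2, 4, 5, 6, 8, 1]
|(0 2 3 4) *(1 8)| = 4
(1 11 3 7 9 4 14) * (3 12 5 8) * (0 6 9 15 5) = (0 6 9 4 14 1 11 12)(3 7 15 5 8) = [6, 11, 2, 7, 14, 8, 9, 15, 3, 4, 10, 12, 0, 13, 1, 5]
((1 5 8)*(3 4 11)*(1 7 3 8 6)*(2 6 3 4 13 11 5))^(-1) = ((1 2 6)(3 13 11 8 7 4 5))^(-1) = (1 6 2)(3 5 4 7 8 11 13)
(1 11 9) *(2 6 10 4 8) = (1 11 9)(2 6 10 4 8) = [0, 11, 6, 3, 8, 5, 10, 7, 2, 1, 4, 9]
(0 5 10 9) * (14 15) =(0 5 10 9)(14 15) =[5, 1, 2, 3, 4, 10, 6, 7, 8, 0, 9, 11, 12, 13, 15, 14]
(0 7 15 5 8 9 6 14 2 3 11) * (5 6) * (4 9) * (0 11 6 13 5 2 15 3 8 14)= (0 7 3 6)(2 8 4 9)(5 14 15 13)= [7, 1, 8, 6, 9, 14, 0, 3, 4, 2, 10, 11, 12, 5, 15, 13]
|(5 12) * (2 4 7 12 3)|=6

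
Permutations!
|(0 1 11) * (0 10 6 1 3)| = 4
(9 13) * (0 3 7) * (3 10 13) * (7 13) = (0 10 7)(3 13 9) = [10, 1, 2, 13, 4, 5, 6, 0, 8, 3, 7, 11, 12, 9]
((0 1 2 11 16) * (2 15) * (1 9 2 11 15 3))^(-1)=(0 16 11 15 2 9)(1 3)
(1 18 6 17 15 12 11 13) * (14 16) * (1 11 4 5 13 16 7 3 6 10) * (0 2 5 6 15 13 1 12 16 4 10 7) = (0 2 5 1 18 7 3 15 16 14)(4 6 17 13 11)(10 12) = [2, 18, 5, 15, 6, 1, 17, 3, 8, 9, 12, 4, 10, 11, 0, 16, 14, 13, 7]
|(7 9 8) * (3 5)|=|(3 5)(7 9 8)|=6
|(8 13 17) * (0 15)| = |(0 15)(8 13 17)| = 6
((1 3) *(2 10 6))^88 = ((1 3)(2 10 6))^88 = (2 10 6)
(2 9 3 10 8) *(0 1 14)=[1, 14, 9, 10, 4, 5, 6, 7, 2, 3, 8, 11, 12, 13, 0]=(0 1 14)(2 9 3 10 8)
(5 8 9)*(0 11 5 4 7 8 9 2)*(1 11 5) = (0 5 9 4 7 8 2)(1 11) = [5, 11, 0, 3, 7, 9, 6, 8, 2, 4, 10, 1]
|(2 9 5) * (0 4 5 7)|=|(0 4 5 2 9 7)|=6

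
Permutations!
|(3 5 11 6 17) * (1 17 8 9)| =|(1 17 3 5 11 6 8 9)| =8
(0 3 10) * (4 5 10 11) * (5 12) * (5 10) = (0 3 11 4 12 10) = [3, 1, 2, 11, 12, 5, 6, 7, 8, 9, 0, 4, 10]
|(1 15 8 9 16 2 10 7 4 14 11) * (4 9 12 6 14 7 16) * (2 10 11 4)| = 22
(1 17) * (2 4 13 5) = (1 17)(2 4 13 5) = [0, 17, 4, 3, 13, 2, 6, 7, 8, 9, 10, 11, 12, 5, 14, 15, 16, 1]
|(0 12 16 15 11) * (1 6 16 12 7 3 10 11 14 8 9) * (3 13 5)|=|(0 7 13 5 3 10 11)(1 6 16 15 14 8 9)|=7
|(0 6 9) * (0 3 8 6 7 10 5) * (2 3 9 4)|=20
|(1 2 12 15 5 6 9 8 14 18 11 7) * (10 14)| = 13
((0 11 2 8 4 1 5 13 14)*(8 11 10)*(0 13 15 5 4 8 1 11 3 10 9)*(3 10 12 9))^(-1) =(0 9 12 3)(1 10 2 11 4)(5 15)(13 14)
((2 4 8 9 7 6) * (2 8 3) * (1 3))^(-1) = (1 4 2 3)(6 7 9 8) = ((1 3 2 4)(6 8 9 7))^(-1)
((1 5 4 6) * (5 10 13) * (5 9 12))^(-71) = (1 10 13 9 12 5 4 6)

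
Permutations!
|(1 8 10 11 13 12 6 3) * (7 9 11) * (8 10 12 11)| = 8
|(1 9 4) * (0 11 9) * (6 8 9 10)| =8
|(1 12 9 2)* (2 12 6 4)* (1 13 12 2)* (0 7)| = 12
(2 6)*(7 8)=(2 6)(7 8)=[0, 1, 6, 3, 4, 5, 2, 8, 7]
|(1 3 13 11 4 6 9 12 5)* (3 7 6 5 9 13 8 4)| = |(1 7 6 13 11 3 8 4 5)(9 12)| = 18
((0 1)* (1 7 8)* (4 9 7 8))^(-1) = ((0 8 1)(4 9 7))^(-1) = (0 1 8)(4 7 9)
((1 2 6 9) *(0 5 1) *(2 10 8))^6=((0 5 1 10 8 2 6 9))^6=(0 6 8 1)(2 10 5 9)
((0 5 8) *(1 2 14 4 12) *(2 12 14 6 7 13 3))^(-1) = (0 8 5)(1 12)(2 3 13 7 6)(4 14)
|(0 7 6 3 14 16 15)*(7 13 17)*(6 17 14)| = 10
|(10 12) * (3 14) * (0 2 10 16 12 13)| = |(0 2 10 13)(3 14)(12 16)| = 4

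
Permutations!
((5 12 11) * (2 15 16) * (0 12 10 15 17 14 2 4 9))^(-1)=(0 9 4 16 15 10 5 11 12)(2 14 17)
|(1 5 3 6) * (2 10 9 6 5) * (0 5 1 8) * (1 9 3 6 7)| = |(0 5 6 8)(1 2 10 3 9 7)| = 12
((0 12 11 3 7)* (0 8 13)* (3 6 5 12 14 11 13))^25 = ((0 14 11 6 5 12 13)(3 7 8))^25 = (0 5 14 12 11 13 6)(3 7 8)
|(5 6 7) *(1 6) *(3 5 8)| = 6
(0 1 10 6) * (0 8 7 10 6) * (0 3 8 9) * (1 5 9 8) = (0 5 9)(1 6 8 7 10 3) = [5, 6, 2, 1, 4, 9, 8, 10, 7, 0, 3]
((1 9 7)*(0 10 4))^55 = (0 10 4)(1 9 7)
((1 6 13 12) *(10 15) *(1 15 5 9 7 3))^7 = (1 9 15 6 7 10 13 3 5 12)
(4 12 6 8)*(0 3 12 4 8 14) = (0 3 12 6 14) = [3, 1, 2, 12, 4, 5, 14, 7, 8, 9, 10, 11, 6, 13, 0]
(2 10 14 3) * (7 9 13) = (2 10 14 3)(7 9 13) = [0, 1, 10, 2, 4, 5, 6, 9, 8, 13, 14, 11, 12, 7, 3]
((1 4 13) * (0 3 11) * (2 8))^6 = ((0 3 11)(1 4 13)(2 8))^6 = (13)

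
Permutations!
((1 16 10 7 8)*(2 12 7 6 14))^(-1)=((1 16 10 6 14 2 12 7 8))^(-1)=(1 8 7 12 2 14 6 10 16)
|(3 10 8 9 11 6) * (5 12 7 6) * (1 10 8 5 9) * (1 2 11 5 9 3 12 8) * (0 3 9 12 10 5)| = 8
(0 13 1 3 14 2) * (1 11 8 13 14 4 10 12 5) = [14, 3, 0, 4, 10, 1, 6, 7, 13, 9, 12, 8, 5, 11, 2] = (0 14 2)(1 3 4 10 12 5)(8 13 11)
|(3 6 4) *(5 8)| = |(3 6 4)(5 8)| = 6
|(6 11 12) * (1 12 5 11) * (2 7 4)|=6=|(1 12 6)(2 7 4)(5 11)|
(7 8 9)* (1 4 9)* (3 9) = (1 4 3 9 7 8) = [0, 4, 2, 9, 3, 5, 6, 8, 1, 7]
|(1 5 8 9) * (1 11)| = 5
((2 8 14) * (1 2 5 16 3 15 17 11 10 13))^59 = (1 13 10 11 17 15 3 16 5 14 8 2)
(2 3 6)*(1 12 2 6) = (1 12 2 3) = [0, 12, 3, 1, 4, 5, 6, 7, 8, 9, 10, 11, 2]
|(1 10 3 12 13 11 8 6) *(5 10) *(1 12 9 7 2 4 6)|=|(1 5 10 3 9 7 2 4 6 12 13 11 8)|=13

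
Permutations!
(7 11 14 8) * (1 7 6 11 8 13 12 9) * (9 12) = [0, 7, 2, 3, 4, 5, 11, 8, 6, 1, 10, 14, 12, 9, 13] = (1 7 8 6 11 14 13 9)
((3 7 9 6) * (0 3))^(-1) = (0 6 9 7 3) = ((0 3 7 9 6))^(-1)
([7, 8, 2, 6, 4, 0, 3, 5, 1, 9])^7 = [7, 8, 2, 6, 4, 0, 3, 5, 1, 9]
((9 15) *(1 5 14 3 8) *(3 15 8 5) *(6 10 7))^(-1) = (1 8 9 15 14 5 3)(6 7 10)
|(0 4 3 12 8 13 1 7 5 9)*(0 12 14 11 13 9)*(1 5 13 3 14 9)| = |(0 4 14 11 3 9 12 8 1 7 13 5)| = 12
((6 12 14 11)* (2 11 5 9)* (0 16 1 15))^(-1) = ((0 16 1 15)(2 11 6 12 14 5 9))^(-1) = (0 15 1 16)(2 9 5 14 12 6 11)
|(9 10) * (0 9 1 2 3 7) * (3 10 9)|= 3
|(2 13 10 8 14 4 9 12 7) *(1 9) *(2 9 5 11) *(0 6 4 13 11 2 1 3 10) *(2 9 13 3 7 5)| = 60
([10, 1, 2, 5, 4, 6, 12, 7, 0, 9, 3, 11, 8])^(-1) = (0 8 12 6 5 3 10)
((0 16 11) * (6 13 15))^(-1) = ((0 16 11)(6 13 15))^(-1) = (0 11 16)(6 15 13)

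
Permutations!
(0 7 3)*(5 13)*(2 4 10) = (0 7 3)(2 4 10)(5 13) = [7, 1, 4, 0, 10, 13, 6, 3, 8, 9, 2, 11, 12, 5]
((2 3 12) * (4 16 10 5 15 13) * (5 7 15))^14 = ((2 3 12)(4 16 10 7 15 13))^14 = (2 12 3)(4 10 15)(7 13 16)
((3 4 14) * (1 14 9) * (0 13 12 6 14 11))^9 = (0 11 1 9 4 3 14 6 12 13)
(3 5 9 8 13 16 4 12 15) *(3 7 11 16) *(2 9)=(2 9 8 13 3 5)(4 12 15 7 11 16)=[0, 1, 9, 5, 12, 2, 6, 11, 13, 8, 10, 16, 15, 3, 14, 7, 4]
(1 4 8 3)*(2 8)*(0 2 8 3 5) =(0 2 3 1 4 8 5) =[2, 4, 3, 1, 8, 0, 6, 7, 5]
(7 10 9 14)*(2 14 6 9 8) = [0, 1, 14, 3, 4, 5, 9, 10, 2, 6, 8, 11, 12, 13, 7] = (2 14 7 10 8)(6 9)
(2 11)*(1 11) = (1 11 2) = [0, 11, 1, 3, 4, 5, 6, 7, 8, 9, 10, 2]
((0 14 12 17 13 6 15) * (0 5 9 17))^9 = (5 13)(6 9)(15 17)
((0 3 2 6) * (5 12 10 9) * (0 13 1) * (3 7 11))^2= ((0 7 11 3 2 6 13 1)(5 12 10 9))^2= (0 11 2 13)(1 7 3 6)(5 10)(9 12)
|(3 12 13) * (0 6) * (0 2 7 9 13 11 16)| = |(0 6 2 7 9 13 3 12 11 16)| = 10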